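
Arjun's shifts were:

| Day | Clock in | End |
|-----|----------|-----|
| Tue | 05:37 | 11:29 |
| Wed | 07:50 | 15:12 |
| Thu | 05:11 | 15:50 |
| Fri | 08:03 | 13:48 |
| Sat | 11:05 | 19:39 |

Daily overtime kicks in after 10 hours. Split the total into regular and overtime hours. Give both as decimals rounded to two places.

Regular 37.55 hours, overtime 0.65 hours

Tue: 05:37–11:29 = 5 h 52 min
Wed: 07:50–15:12 = 7 h 22 min
Thu: 05:11–15:50 = 10 h 39 min
Fri: 08:03–13:48 = 5 h 45 min
Sat: 11:05–19:39 = 8 h 34 min
Tue reg 5 h 52 min / OT 0 h 0 min; Wed reg 7 h 22 min / OT 0 h 0 min; Thu reg 10 h 0 min / OT 0 h 39 min; Fri reg 5 h 45 min / OT 0 h 0 min; Sat reg 8 h 34 min / OT 0 h 0 min.
Totals: regular 37 h 33 min, overtime 0 h 39 min.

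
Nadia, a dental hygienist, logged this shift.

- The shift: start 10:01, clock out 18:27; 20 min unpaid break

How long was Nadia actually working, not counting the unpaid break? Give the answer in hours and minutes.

The shift: 10:01–18:27 = 8 h 26 min; less 20 min break → 8 h 6 min

8 h 6 min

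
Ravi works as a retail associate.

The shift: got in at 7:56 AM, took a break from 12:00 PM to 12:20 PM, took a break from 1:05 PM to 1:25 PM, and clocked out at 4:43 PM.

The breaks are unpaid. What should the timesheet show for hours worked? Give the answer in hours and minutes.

The shift: 7:56 AM–4:43 PM = 8 h 47 min; less 40 min break → 8 h 7 min

8 h 7 min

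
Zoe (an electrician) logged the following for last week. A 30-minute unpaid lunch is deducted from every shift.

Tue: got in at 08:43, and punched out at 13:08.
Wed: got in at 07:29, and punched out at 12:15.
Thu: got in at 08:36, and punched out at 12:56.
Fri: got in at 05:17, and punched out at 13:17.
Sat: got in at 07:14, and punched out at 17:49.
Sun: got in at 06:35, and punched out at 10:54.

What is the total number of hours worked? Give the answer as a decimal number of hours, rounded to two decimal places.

Tue: 08:43–13:08 = 4 h 25 min; less 30 min break → 3 h 55 min
Wed: 07:29–12:15 = 4 h 46 min; less 30 min break → 4 h 16 min
Thu: 08:36–12:56 = 4 h 20 min; less 30 min break → 3 h 50 min
Fri: 05:17–13:17 = 8 h 0 min; less 30 min break → 7 h 30 min
Sat: 07:14–17:49 = 10 h 35 min; less 30 min break → 10 h 5 min
Sun: 06:35–10:54 = 4 h 19 min; less 30 min break → 3 h 49 min
Total: 3 h 55 min + 4 h 16 min + 3 h 50 min + 7 h 30 min + 10 h 5 min + 3 h 49 min = 33 h 25 min.

33.42 hours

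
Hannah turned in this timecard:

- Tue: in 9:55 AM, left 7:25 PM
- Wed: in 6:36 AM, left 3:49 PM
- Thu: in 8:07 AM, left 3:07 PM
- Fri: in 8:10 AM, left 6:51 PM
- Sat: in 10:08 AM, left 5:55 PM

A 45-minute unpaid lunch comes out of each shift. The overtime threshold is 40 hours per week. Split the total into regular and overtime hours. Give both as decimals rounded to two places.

Tue: 9:55 AM–7:25 PM = 9 h 30 min; less 45 min break → 8 h 45 min
Wed: 6:36 AM–3:49 PM = 9 h 13 min; less 45 min break → 8 h 28 min
Thu: 8:07 AM–3:07 PM = 7 h 0 min; less 45 min break → 6 h 15 min
Fri: 8:10 AM–6:51 PM = 10 h 41 min; less 45 min break → 9 h 56 min
Sat: 10:08 AM–5:55 PM = 7 h 47 min; less 45 min break → 7 h 2 min
Total worked: 40 h 26 min = 40.43 h.
Threshold 40 h → overtime 0 h 26 min, regular 40 h 0 min.

Regular 40.00 hours, overtime 0.43 hours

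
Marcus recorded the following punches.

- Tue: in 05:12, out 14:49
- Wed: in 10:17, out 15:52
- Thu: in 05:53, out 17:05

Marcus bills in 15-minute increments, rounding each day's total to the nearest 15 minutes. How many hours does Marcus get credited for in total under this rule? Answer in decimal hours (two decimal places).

26.25 hours

Tue: 05:12–14:49 = 9 h 37 min → rounds to 9 h 30 min
Wed: 10:17–15:52 = 5 h 35 min → rounds to 5 h 30 min
Thu: 05:53–17:05 = 11 h 12 min → rounds to 11 h 15 min
Total credited: 26 h 15 min.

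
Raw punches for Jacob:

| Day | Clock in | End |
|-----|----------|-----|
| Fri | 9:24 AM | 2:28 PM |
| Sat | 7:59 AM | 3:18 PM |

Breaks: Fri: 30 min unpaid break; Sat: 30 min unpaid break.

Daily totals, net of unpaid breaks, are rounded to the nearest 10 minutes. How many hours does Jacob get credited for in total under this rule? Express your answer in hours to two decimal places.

11.33 hours

Fri: 9:24 AM–2:28 PM = 5 h 4 min − 30 min = 4 h 34 min → rounds to 4 h 30 min
Sat: 7:59 AM–3:18 PM = 7 h 19 min − 30 min = 6 h 49 min → rounds to 6 h 50 min
Total credited: 11 h 20 min.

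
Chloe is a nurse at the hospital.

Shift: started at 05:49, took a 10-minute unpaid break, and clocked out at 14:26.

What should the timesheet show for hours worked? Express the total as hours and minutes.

Shift: 05:49–14:26 = 8 h 37 min; less 10 min break → 8 h 27 min

8 h 27 min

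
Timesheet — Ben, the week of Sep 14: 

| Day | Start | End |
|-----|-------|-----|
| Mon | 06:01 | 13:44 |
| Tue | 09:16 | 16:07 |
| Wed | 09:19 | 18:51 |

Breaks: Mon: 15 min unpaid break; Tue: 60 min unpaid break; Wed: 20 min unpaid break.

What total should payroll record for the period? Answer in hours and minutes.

22 h 31 min

Mon: 06:01–13:44 = 7 h 43 min; less 15 min break → 7 h 28 min
Tue: 09:16–16:07 = 6 h 51 min; less 60 min break → 5 h 51 min
Wed: 09:19–18:51 = 9 h 32 min; less 20 min break → 9 h 12 min
Total: 7 h 28 min + 5 h 51 min + 9 h 12 min = 22 h 31 min.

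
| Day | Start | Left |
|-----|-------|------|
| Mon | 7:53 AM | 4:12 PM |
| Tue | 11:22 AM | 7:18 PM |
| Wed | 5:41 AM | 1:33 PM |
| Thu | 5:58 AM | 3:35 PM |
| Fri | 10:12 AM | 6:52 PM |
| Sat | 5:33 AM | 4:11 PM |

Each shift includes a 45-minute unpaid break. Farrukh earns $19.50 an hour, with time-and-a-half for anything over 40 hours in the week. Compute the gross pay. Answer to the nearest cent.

$1029.60

Mon: 7:53 AM–4:12 PM = 8 h 19 min; less 45 min break → 7 h 34 min
Tue: 11:22 AM–7:18 PM = 7 h 56 min; less 45 min break → 7 h 11 min
Wed: 5:41 AM–1:33 PM = 7 h 52 min; less 45 min break → 7 h 7 min
Thu: 5:58 AM–3:35 PM = 9 h 37 min; less 45 min break → 8 h 52 min
Fri: 10:12 AM–6:52 PM = 8 h 40 min; less 45 min break → 7 h 55 min
Sat: 5:33 AM–4:11 PM = 10 h 38 min; less 45 min break → 9 h 53 min
Total worked: 48 h 32 min = 2912 min.
Regular 40 h 0 min = 2400 min at $19.50/h; overtime 8 h 32 min = 512 min at $29.25/h.
Pay = (2400 × $19.50 + 512 × $29.25) ÷ 60 = $1029.60.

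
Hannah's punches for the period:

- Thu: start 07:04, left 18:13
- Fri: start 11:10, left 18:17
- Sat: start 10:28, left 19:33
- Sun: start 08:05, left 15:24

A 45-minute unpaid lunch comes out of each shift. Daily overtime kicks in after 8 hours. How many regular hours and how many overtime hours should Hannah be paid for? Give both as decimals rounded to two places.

Thu: 07:04–18:13 = 11 h 9 min; less 45 min break → 10 h 24 min
Fri: 11:10–18:17 = 7 h 7 min; less 45 min break → 6 h 22 min
Sat: 10:28–19:33 = 9 h 5 min; less 45 min break → 8 h 20 min
Sun: 08:05–15:24 = 7 h 19 min; less 45 min break → 6 h 34 min
Thu reg 8 h 0 min / OT 2 h 24 min; Fri reg 6 h 22 min / OT 0 h 0 min; Sat reg 8 h 0 min / OT 0 h 20 min; Sun reg 6 h 34 min / OT 0 h 0 min.
Totals: regular 28 h 56 min, overtime 2 h 44 min.

Regular 28.93 hours, overtime 2.73 hours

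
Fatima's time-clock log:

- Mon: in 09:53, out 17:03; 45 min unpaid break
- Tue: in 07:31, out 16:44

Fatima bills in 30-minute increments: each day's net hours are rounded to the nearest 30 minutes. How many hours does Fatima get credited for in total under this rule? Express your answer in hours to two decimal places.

Mon: 09:53–17:03 = 7 h 10 min − 45 min = 6 h 25 min → rounds to 6 h 30 min
Tue: 07:31–16:44 = 9 h 13 min → rounds to 9 h 0 min
Total credited: 15 h 30 min.

15.50 hours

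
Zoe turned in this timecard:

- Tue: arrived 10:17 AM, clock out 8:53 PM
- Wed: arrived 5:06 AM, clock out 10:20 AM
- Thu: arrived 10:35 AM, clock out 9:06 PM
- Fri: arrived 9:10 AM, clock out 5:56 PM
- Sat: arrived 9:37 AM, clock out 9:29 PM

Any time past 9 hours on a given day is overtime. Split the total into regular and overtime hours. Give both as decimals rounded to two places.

Tue: 10:17 AM–8:53 PM = 10 h 36 min
Wed: 5:06 AM–10:20 AM = 5 h 14 min
Thu: 10:35 AM–9:06 PM = 10 h 31 min
Fri: 9:10 AM–5:56 PM = 8 h 46 min
Sat: 9:37 AM–9:29 PM = 11 h 52 min
Tue reg 9 h 0 min / OT 1 h 36 min; Wed reg 5 h 14 min / OT 0 h 0 min; Thu reg 9 h 0 min / OT 1 h 31 min; Fri reg 8 h 46 min / OT 0 h 0 min; Sat reg 9 h 0 min / OT 2 h 52 min.
Totals: regular 41 h 0 min, overtime 5 h 59 min.

Regular 41.00 hours, overtime 5.98 hours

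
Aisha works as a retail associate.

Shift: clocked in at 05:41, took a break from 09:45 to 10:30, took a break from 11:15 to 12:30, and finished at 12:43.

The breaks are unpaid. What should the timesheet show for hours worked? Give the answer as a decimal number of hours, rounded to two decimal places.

5.03 hours

Shift: 05:41–12:43 = 7 h 2 min; less 120 min break → 5 h 2 min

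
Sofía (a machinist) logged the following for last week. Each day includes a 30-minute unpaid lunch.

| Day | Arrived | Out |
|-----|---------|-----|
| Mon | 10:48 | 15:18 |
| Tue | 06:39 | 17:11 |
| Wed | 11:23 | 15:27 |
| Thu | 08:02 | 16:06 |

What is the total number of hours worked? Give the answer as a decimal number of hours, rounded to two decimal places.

25.17 hours

Mon: 10:48–15:18 = 4 h 30 min; less 30 min break → 4 h 0 min
Tue: 06:39–17:11 = 10 h 32 min; less 30 min break → 10 h 2 min
Wed: 11:23–15:27 = 4 h 4 min; less 30 min break → 3 h 34 min
Thu: 08:02–16:06 = 8 h 4 min; less 30 min break → 7 h 34 min
Total: 4 h 0 min + 10 h 2 min + 3 h 34 min + 7 h 34 min = 25 h 10 min.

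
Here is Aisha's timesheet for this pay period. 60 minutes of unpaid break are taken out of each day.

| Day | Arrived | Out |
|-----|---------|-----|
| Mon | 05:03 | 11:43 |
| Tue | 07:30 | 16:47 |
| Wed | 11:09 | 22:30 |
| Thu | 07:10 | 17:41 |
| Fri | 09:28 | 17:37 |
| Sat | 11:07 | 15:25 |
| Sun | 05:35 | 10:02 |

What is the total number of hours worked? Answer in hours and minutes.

Mon: 05:03–11:43 = 6 h 40 min; less 60 min break → 5 h 40 min
Tue: 07:30–16:47 = 9 h 17 min; less 60 min break → 8 h 17 min
Wed: 11:09–22:30 = 11 h 21 min; less 60 min break → 10 h 21 min
Thu: 07:10–17:41 = 10 h 31 min; less 60 min break → 9 h 31 min
Fri: 09:28–17:37 = 8 h 9 min; less 60 min break → 7 h 9 min
Sat: 11:07–15:25 = 4 h 18 min; less 60 min break → 3 h 18 min
Sun: 05:35–10:02 = 4 h 27 min; less 60 min break → 3 h 27 min
Total: 5 h 40 min + 8 h 17 min + 10 h 21 min + 9 h 31 min + 7 h 9 min + 3 h 18 min + 3 h 27 min = 47 h 43 min.

47 h 43 min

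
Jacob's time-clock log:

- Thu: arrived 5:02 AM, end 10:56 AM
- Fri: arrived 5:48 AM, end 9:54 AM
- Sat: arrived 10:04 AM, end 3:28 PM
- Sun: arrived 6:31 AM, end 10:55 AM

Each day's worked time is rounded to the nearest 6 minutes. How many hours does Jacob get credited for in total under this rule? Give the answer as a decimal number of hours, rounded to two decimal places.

19.80 hours

Thu: 5:02 AM–10:56 AM = 5 h 54 min → rounds to 5 h 54 min
Fri: 5:48 AM–9:54 AM = 4 h 6 min → rounds to 4 h 6 min
Sat: 10:04 AM–3:28 PM = 5 h 24 min → rounds to 5 h 24 min
Sun: 6:31 AM–10:55 AM = 4 h 24 min → rounds to 4 h 24 min
Total credited: 19 h 48 min.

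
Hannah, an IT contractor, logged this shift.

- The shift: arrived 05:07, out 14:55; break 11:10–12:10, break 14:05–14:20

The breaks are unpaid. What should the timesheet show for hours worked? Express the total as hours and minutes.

The shift: 05:07–14:55 = 9 h 48 min; less 75 min break → 8 h 33 min

8 h 33 min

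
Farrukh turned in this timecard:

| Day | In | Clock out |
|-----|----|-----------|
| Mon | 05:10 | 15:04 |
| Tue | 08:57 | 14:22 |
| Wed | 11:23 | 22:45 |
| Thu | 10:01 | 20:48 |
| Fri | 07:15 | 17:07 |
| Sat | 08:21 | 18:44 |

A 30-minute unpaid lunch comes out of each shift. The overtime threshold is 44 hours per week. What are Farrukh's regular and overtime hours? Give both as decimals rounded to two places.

Regular 44.00 hours, overtime 10.72 hours

Mon: 05:10–15:04 = 9 h 54 min; less 30 min break → 9 h 24 min
Tue: 08:57–14:22 = 5 h 25 min; less 30 min break → 4 h 55 min
Wed: 11:23–22:45 = 11 h 22 min; less 30 min break → 10 h 52 min
Thu: 10:01–20:48 = 10 h 47 min; less 30 min break → 10 h 17 min
Fri: 07:15–17:07 = 9 h 52 min; less 30 min break → 9 h 22 min
Sat: 08:21–18:44 = 10 h 23 min; less 30 min break → 9 h 53 min
Total worked: 54 h 43 min = 54.72 h.
Threshold 44 h → overtime 10 h 43 min, regular 44 h 0 min.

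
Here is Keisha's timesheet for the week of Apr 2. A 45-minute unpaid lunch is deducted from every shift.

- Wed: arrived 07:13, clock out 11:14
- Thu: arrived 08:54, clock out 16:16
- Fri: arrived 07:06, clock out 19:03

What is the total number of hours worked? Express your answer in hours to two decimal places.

21.08 hours

Wed: 07:13–11:14 = 4 h 1 min; less 45 min break → 3 h 16 min
Thu: 08:54–16:16 = 7 h 22 min; less 45 min break → 6 h 37 min
Fri: 07:06–19:03 = 11 h 57 min; less 45 min break → 11 h 12 min
Total: 3 h 16 min + 6 h 37 min + 11 h 12 min = 21 h 5 min.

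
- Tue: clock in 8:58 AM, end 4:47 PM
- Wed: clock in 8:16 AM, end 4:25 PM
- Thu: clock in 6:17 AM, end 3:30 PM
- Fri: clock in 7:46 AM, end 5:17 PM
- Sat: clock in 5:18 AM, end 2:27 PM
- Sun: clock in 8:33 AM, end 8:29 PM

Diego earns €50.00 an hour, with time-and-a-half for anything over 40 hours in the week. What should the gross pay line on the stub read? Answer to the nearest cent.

€3183.75

Tue: 8:58 AM–4:47 PM = 7 h 49 min
Wed: 8:16 AM–4:25 PM = 8 h 9 min
Thu: 6:17 AM–3:30 PM = 9 h 13 min
Fri: 7:46 AM–5:17 PM = 9 h 31 min
Sat: 5:18 AM–2:27 PM = 9 h 9 min
Sun: 8:33 AM–8:29 PM = 11 h 56 min
Total worked: 55 h 47 min = 3347 min.
Regular 40 h 0 min = 2400 min at €50.00/h; overtime 15 h 47 min = 947 min at €75.00/h.
Pay = (2400 × €50.00 + 947 × €75.00) ÷ 60 = €3183.75.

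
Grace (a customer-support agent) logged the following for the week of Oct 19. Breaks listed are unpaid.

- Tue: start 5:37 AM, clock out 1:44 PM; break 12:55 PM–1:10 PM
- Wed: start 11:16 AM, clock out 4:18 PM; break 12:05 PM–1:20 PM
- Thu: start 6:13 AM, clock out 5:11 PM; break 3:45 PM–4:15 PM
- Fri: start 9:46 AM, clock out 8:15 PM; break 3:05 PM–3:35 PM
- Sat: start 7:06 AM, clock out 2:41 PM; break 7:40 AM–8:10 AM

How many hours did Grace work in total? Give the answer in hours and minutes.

Tue: 5:37 AM–1:44 PM = 8 h 7 min; less 15 min break → 7 h 52 min
Wed: 11:16 AM–4:18 PM = 5 h 2 min; less 75 min break → 3 h 47 min
Thu: 6:13 AM–5:11 PM = 10 h 58 min; less 30 min break → 10 h 28 min
Fri: 9:46 AM–8:15 PM = 10 h 29 min; less 30 min break → 9 h 59 min
Sat: 7:06 AM–2:41 PM = 7 h 35 min; less 30 min break → 7 h 5 min
Total: 7 h 52 min + 3 h 47 min + 10 h 28 min + 9 h 59 min + 7 h 5 min = 39 h 11 min.

39 h 11 min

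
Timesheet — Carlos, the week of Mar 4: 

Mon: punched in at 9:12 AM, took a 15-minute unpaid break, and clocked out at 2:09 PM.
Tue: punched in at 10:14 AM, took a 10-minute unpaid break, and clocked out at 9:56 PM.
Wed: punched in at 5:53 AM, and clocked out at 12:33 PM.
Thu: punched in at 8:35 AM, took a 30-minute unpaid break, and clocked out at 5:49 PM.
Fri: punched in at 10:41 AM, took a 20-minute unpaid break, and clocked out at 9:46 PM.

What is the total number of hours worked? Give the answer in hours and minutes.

42 h 23 min

Mon: 9:12 AM–2:09 PM = 4 h 57 min; less 15 min break → 4 h 42 min
Tue: 10:14 AM–9:56 PM = 11 h 42 min; less 10 min break → 11 h 32 min
Wed: 5:53 AM–12:33 PM = 6 h 40 min
Thu: 8:35 AM–5:49 PM = 9 h 14 min; less 30 min break → 8 h 44 min
Fri: 10:41 AM–9:46 PM = 11 h 5 min; less 20 min break → 10 h 45 min
Total: 4 h 42 min + 11 h 32 min + 6 h 40 min + 8 h 44 min + 10 h 45 min = 42 h 23 min.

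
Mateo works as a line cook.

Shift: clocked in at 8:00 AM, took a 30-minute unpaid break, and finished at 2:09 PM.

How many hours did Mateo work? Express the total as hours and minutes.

Shift: 8:00 AM–2:09 PM = 6 h 9 min; less 30 min break → 5 h 39 min

5 h 39 min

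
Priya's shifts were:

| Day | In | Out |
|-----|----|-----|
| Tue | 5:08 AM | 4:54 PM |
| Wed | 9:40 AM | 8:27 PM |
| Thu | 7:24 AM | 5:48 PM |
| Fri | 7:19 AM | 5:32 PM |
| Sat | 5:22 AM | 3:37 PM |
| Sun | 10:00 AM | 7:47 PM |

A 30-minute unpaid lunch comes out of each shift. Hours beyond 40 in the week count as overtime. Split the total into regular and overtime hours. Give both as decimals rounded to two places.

Tue: 5:08 AM–4:54 PM = 11 h 46 min; less 30 min break → 11 h 16 min
Wed: 9:40 AM–8:27 PM = 10 h 47 min; less 30 min break → 10 h 17 min
Thu: 7:24 AM–5:48 PM = 10 h 24 min; less 30 min break → 9 h 54 min
Fri: 7:19 AM–5:32 PM = 10 h 13 min; less 30 min break → 9 h 43 min
Sat: 5:22 AM–3:37 PM = 10 h 15 min; less 30 min break → 9 h 45 min
Sun: 10:00 AM–7:47 PM = 9 h 47 min; less 30 min break → 9 h 17 min
Total worked: 60 h 12 min = 60.20 h.
Threshold 40 h → overtime 20 h 12 min, regular 40 h 0 min.

Regular 40.00 hours, overtime 20.20 hours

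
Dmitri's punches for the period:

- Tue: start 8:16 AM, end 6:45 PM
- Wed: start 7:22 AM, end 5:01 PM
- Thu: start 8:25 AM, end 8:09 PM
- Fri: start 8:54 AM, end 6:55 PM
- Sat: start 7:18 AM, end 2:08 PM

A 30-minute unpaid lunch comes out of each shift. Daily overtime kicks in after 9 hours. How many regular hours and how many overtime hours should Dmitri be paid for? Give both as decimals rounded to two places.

Tue: 8:16 AM–6:45 PM = 10 h 29 min; less 30 min break → 9 h 59 min
Wed: 7:22 AM–5:01 PM = 9 h 39 min; less 30 min break → 9 h 9 min
Thu: 8:25 AM–8:09 PM = 11 h 44 min; less 30 min break → 11 h 14 min
Fri: 8:54 AM–6:55 PM = 10 h 1 min; less 30 min break → 9 h 31 min
Sat: 7:18 AM–2:08 PM = 6 h 50 min; less 30 min break → 6 h 20 min
Tue reg 9 h 0 min / OT 0 h 59 min; Wed reg 9 h 0 min / OT 0 h 9 min; Thu reg 9 h 0 min / OT 2 h 14 min; Fri reg 9 h 0 min / OT 0 h 31 min; Sat reg 6 h 20 min / OT 0 h 0 min.
Totals: regular 42 h 20 min, overtime 3 h 53 min.

Regular 42.33 hours, overtime 3.88 hours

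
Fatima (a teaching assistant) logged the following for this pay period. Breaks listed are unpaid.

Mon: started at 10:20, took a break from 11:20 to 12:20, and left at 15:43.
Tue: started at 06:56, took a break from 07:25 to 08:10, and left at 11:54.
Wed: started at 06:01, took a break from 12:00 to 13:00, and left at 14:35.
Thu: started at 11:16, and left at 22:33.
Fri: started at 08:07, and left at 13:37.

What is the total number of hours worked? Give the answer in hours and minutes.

Mon: 10:20–15:43 = 5 h 23 min; less 60 min break → 4 h 23 min
Tue: 06:56–11:54 = 4 h 58 min; less 45 min break → 4 h 13 min
Wed: 06:01–14:35 = 8 h 34 min; less 60 min break → 7 h 34 min
Thu: 11:16–22:33 = 11 h 17 min
Fri: 08:07–13:37 = 5 h 30 min
Total: 4 h 23 min + 4 h 13 min + 7 h 34 min + 11 h 17 min + 5 h 30 min = 32 h 57 min.

32 h 57 min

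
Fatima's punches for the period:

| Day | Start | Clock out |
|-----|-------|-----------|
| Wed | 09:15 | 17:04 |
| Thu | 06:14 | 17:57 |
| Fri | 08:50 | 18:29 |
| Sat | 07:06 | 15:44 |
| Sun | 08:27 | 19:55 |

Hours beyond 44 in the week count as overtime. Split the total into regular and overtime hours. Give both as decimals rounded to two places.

Wed: 09:15–17:04 = 7 h 49 min
Thu: 06:14–17:57 = 11 h 43 min
Fri: 08:50–18:29 = 9 h 39 min
Sat: 07:06–15:44 = 8 h 38 min
Sun: 08:27–19:55 = 11 h 28 min
Total worked: 49 h 17 min = 49.28 h.
Threshold 44 h → overtime 5 h 17 min, regular 44 h 0 min.

Regular 44.00 hours, overtime 5.28 hours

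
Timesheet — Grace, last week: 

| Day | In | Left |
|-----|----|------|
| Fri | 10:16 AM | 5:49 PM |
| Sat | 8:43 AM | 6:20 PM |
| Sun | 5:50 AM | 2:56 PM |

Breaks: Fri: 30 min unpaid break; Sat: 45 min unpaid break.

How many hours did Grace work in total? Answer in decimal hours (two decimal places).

Fri: 10:16 AM–5:49 PM = 7 h 33 min; less 30 min break → 7 h 3 min
Sat: 8:43 AM–6:20 PM = 9 h 37 min; less 45 min break → 8 h 52 min
Sun: 5:50 AM–2:56 PM = 9 h 6 min
Total: 7 h 3 min + 8 h 52 min + 9 h 6 min = 25 h 1 min.

25.02 hours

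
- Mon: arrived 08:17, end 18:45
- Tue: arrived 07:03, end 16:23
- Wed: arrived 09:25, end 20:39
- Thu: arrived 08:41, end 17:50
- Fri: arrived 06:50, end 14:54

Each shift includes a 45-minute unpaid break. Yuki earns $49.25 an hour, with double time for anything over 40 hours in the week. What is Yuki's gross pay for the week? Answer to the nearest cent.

Mon: 08:17–18:45 = 10 h 28 min; less 45 min break → 9 h 43 min
Tue: 07:03–16:23 = 9 h 20 min; less 45 min break → 8 h 35 min
Wed: 09:25–20:39 = 11 h 14 min; less 45 min break → 10 h 29 min
Thu: 08:41–17:50 = 9 h 9 min; less 45 min break → 8 h 24 min
Fri: 06:50–14:54 = 8 h 4 min; less 45 min break → 7 h 19 min
Total worked: 44 h 30 min = 2670 min.
Regular 40 h 0 min = 2400 min at $49.25/h; overtime 4 h 30 min = 270 min at $98.50/h.
Pay = (2400 × $49.25 + 270 × $98.50) ÷ 60 = $2413.25.

$2413.25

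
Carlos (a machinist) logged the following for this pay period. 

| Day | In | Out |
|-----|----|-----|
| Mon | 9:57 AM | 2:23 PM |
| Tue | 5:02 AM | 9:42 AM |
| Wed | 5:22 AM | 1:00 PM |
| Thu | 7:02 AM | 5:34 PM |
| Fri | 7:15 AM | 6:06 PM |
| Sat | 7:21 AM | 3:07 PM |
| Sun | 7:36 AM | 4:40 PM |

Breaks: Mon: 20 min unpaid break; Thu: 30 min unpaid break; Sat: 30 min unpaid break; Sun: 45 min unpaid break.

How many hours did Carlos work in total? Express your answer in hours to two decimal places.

52.87 hours

Mon: 9:57 AM–2:23 PM = 4 h 26 min; less 20 min break → 4 h 6 min
Tue: 5:02 AM–9:42 AM = 4 h 40 min
Wed: 5:22 AM–1:00 PM = 7 h 38 min
Thu: 7:02 AM–5:34 PM = 10 h 32 min; less 30 min break → 10 h 2 min
Fri: 7:15 AM–6:06 PM = 10 h 51 min
Sat: 7:21 AM–3:07 PM = 7 h 46 min; less 30 min break → 7 h 16 min
Sun: 7:36 AM–4:40 PM = 9 h 4 min; less 45 min break → 8 h 19 min
Total: 4 h 6 min + 4 h 40 min + 7 h 38 min + 10 h 2 min + 10 h 51 min + 7 h 16 min + 8 h 19 min = 52 h 52 min.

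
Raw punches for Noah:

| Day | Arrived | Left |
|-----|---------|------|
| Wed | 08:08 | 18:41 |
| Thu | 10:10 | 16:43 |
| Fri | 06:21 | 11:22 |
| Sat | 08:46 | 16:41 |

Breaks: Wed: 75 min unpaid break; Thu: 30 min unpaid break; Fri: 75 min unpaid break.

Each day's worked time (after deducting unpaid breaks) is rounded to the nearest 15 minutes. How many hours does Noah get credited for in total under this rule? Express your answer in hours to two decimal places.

Wed: 08:08–18:41 = 10 h 33 min − 75 min = 9 h 18 min → rounds to 9 h 15 min
Thu: 10:10–16:43 = 6 h 33 min − 30 min = 6 h 3 min → rounds to 6 h 0 min
Fri: 06:21–11:22 = 5 h 1 min − 75 min = 3 h 46 min → rounds to 3 h 45 min
Sat: 08:46–16:41 = 7 h 55 min → rounds to 8 h 0 min
Total credited: 27 h 0 min.

27.00 hours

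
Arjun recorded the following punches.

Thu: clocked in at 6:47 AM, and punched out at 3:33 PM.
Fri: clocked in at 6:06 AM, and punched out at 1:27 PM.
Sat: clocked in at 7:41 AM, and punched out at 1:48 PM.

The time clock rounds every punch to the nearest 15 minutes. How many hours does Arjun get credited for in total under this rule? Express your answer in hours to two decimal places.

22.25 hours

Thu: in 6:47 AM→6:45 AM, out 3:33 PM→3:30 PM; 8 h 45 min
Fri: in 6:06 AM→6:00 AM, out 1:27 PM→1:30 PM; 7 h 30 min
Sat: in 7:41 AM→7:45 AM, out 1:48 PM→1:45 PM; 6 h 0 min
Total credited: 22 h 15 min.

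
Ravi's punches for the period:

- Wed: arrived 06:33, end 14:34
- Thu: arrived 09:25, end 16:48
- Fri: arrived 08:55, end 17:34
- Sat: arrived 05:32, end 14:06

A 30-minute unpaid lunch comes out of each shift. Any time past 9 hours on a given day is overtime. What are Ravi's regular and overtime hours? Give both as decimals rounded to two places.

Regular 30.62 hours, overtime 0.00 hours

Wed: 06:33–14:34 = 8 h 1 min; less 30 min break → 7 h 31 min
Thu: 09:25–16:48 = 7 h 23 min; less 30 min break → 6 h 53 min
Fri: 08:55–17:34 = 8 h 39 min; less 30 min break → 8 h 9 min
Sat: 05:32–14:06 = 8 h 34 min; less 30 min break → 8 h 4 min
Wed reg 7 h 31 min / OT 0 h 0 min; Thu reg 6 h 53 min / OT 0 h 0 min; Fri reg 8 h 9 min / OT 0 h 0 min; Sat reg 8 h 4 min / OT 0 h 0 min.
Totals: regular 30 h 37 min, overtime 0 h 0 min.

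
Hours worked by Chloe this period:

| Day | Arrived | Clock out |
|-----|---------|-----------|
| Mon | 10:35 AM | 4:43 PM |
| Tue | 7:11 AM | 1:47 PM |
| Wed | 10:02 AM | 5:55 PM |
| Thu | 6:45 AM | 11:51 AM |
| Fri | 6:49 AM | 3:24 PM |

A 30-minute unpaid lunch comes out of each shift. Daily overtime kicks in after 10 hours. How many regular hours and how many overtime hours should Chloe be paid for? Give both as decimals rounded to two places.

Mon: 10:35 AM–4:43 PM = 6 h 8 min; less 30 min break → 5 h 38 min
Tue: 7:11 AM–1:47 PM = 6 h 36 min; less 30 min break → 6 h 6 min
Wed: 10:02 AM–5:55 PM = 7 h 53 min; less 30 min break → 7 h 23 min
Thu: 6:45 AM–11:51 AM = 5 h 6 min; less 30 min break → 4 h 36 min
Fri: 6:49 AM–3:24 PM = 8 h 35 min; less 30 min break → 8 h 5 min
Mon reg 5 h 38 min / OT 0 h 0 min; Tue reg 6 h 6 min / OT 0 h 0 min; Wed reg 7 h 23 min / OT 0 h 0 min; Thu reg 4 h 36 min / OT 0 h 0 min; Fri reg 8 h 5 min / OT 0 h 0 min.
Totals: regular 31 h 48 min, overtime 0 h 0 min.

Regular 31.80 hours, overtime 0.00 hours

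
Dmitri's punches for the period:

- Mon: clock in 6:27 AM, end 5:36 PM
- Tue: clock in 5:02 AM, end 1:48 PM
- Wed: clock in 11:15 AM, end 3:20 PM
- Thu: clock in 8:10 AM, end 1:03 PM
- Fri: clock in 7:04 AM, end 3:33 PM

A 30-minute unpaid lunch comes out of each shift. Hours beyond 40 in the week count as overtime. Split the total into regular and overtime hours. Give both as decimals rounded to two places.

Mon: 6:27 AM–5:36 PM = 11 h 9 min; less 30 min break → 10 h 39 min
Tue: 5:02 AM–1:48 PM = 8 h 46 min; less 30 min break → 8 h 16 min
Wed: 11:15 AM–3:20 PM = 4 h 5 min; less 30 min break → 3 h 35 min
Thu: 8:10 AM–1:03 PM = 4 h 53 min; less 30 min break → 4 h 23 min
Fri: 7:04 AM–3:33 PM = 8 h 29 min; less 30 min break → 7 h 59 min
Total worked: 34 h 52 min = 34.87 h.
Threshold 40 h → overtime 0 h 0 min, regular 34 h 52 min.

Regular 34.87 hours, overtime 0.00 hours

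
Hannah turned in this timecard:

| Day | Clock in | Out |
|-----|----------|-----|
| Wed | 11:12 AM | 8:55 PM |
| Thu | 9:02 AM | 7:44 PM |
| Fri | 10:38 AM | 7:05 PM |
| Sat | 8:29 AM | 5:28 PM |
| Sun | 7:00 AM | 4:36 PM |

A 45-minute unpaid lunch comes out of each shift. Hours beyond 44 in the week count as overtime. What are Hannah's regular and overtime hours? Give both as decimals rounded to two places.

Wed: 11:12 AM–8:55 PM = 9 h 43 min; less 45 min break → 8 h 58 min
Thu: 9:02 AM–7:44 PM = 10 h 42 min; less 45 min break → 9 h 57 min
Fri: 10:38 AM–7:05 PM = 8 h 27 min; less 45 min break → 7 h 42 min
Sat: 8:29 AM–5:28 PM = 8 h 59 min; less 45 min break → 8 h 14 min
Sun: 7:00 AM–4:36 PM = 9 h 36 min; less 45 min break → 8 h 51 min
Total worked: 43 h 42 min = 43.70 h.
Threshold 44 h → overtime 0 h 0 min, regular 43 h 42 min.

Regular 43.70 hours, overtime 0.00 hours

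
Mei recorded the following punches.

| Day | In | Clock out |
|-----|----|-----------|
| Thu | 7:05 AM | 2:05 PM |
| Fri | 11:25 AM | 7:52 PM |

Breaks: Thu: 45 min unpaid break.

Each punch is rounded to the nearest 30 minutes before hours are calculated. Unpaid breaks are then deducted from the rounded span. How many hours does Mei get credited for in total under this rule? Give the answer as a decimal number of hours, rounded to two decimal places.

Thu: in 7:05 AM→7:00 AM, out 2:05 PM→2:00 PM; 7 h 0 min − 45 min = 6 h 15 min
Fri: in 11:25 AM→11:30 AM, out 7:52 PM→8:00 PM; 8 h 30 min
Total credited: 14 h 45 min.

14.75 hours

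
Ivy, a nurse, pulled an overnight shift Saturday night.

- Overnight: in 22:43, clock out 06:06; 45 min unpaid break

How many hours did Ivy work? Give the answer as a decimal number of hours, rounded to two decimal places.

Overnight: 22:43 → midnight = 1 h 17 min; midnight → 06:06 = 6 h 6 min; span 7 h 23 min; less 45 min break → 6 h 38 min

6.63 hours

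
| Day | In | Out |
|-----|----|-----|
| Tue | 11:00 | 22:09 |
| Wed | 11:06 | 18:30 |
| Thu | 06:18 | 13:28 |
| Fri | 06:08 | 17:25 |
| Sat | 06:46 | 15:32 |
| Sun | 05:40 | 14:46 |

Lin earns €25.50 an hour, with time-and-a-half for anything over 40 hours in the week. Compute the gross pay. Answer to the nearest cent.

Tue: 11:00–22:09 = 11 h 9 min
Wed: 11:06–18:30 = 7 h 24 min
Thu: 06:18–13:28 = 7 h 10 min
Fri: 06:08–17:25 = 11 h 17 min
Sat: 06:46–15:32 = 8 h 46 min
Sun: 05:40–14:46 = 9 h 6 min
Total worked: 54 h 52 min = 3292 min.
Regular 40 h 0 min = 2400 min at €25.50/h; overtime 14 h 52 min = 892 min at €38.25/h.
Pay = (2400 × €25.50 + 892 × €38.25) ÷ 60 = €1588.65.

€1588.65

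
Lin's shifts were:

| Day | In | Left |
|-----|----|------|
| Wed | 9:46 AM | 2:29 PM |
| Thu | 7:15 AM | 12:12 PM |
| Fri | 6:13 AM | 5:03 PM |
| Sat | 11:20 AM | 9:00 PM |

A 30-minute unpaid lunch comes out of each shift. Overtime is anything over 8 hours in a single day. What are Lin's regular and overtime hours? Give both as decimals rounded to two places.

Regular 24.67 hours, overtime 3.50 hours

Wed: 9:46 AM–2:29 PM = 4 h 43 min; less 30 min break → 4 h 13 min
Thu: 7:15 AM–12:12 PM = 4 h 57 min; less 30 min break → 4 h 27 min
Fri: 6:13 AM–5:03 PM = 10 h 50 min; less 30 min break → 10 h 20 min
Sat: 11:20 AM–9:00 PM = 9 h 40 min; less 30 min break → 9 h 10 min
Wed reg 4 h 13 min / OT 0 h 0 min; Thu reg 4 h 27 min / OT 0 h 0 min; Fri reg 8 h 0 min / OT 2 h 20 min; Sat reg 8 h 0 min / OT 1 h 10 min.
Totals: regular 24 h 40 min, overtime 3 h 30 min.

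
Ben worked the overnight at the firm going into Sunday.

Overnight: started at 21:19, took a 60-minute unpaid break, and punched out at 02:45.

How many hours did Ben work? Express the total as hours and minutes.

Overnight: 21:19 → midnight = 2 h 41 min; midnight → 02:45 = 2 h 45 min; span 5 h 26 min; less 60 min break → 4 h 26 min

4 h 26 min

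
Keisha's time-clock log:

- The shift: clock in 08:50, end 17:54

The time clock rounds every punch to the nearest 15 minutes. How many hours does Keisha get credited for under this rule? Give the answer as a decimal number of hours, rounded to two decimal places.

9.25 hours

The shift: in 08:50→08:45, out 17:54→18:00; 9 h 15 min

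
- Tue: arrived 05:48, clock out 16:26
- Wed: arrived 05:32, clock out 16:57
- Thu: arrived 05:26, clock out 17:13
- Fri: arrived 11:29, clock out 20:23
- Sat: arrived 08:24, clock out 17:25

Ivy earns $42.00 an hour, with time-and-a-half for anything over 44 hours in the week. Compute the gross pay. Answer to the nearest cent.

Tue: 05:48–16:26 = 10 h 38 min
Wed: 05:32–16:57 = 11 h 25 min
Thu: 05:26–17:13 = 11 h 47 min
Fri: 11:29–20:23 = 8 h 54 min
Sat: 08:24–17:25 = 9 h 1 min
Total worked: 51 h 45 min = 3105 min.
Regular 44 h 0 min = 2640 min at $42.00/h; overtime 7 h 45 min = 465 min at $63.00/h.
Pay = (2640 × $42.00 + 465 × $63.00) ÷ 60 = $2336.25.

$2336.25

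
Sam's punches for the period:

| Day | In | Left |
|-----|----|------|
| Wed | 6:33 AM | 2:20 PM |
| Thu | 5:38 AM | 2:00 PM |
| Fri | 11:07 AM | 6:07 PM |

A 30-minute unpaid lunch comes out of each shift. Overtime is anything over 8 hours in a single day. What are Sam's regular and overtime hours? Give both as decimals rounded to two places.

Wed: 6:33 AM–2:20 PM = 7 h 47 min; less 30 min break → 7 h 17 min
Thu: 5:38 AM–2:00 PM = 8 h 22 min; less 30 min break → 7 h 52 min
Fri: 11:07 AM–6:07 PM = 7 h 0 min; less 30 min break → 6 h 30 min
Wed reg 7 h 17 min / OT 0 h 0 min; Thu reg 7 h 52 min / OT 0 h 0 min; Fri reg 6 h 30 min / OT 0 h 0 min.
Totals: regular 21 h 39 min, overtime 0 h 0 min.

Regular 21.65 hours, overtime 0.00 hours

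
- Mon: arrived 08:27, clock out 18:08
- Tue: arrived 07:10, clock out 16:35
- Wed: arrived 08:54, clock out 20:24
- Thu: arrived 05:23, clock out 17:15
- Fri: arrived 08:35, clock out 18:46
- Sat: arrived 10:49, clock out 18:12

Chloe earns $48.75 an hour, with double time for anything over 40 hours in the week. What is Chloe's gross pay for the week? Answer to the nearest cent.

Mon: 08:27–18:08 = 9 h 41 min
Tue: 07:10–16:35 = 9 h 25 min
Wed: 08:54–20:24 = 11 h 30 min
Thu: 05:23–17:15 = 11 h 52 min
Fri: 08:35–18:46 = 10 h 11 min
Sat: 10:49–18:12 = 7 h 23 min
Total worked: 60 h 2 min = 3602 min.
Regular 40 h 0 min = 2400 min at $48.75/h; overtime 20 h 2 min = 1202 min at $97.50/h.
Pay = (2400 × $48.75 + 1202 × $97.50) ÷ 60 = $3903.25.

$3903.25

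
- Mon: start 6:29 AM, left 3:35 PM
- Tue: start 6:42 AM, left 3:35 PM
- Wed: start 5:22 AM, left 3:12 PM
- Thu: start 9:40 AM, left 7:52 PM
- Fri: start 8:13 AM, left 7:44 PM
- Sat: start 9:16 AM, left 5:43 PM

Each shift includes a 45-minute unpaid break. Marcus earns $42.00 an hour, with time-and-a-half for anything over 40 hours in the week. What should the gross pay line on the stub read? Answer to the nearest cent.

$2529.45

Mon: 6:29 AM–3:35 PM = 9 h 6 min; less 45 min break → 8 h 21 min
Tue: 6:42 AM–3:35 PM = 8 h 53 min; less 45 min break → 8 h 8 min
Wed: 5:22 AM–3:12 PM = 9 h 50 min; less 45 min break → 9 h 5 min
Thu: 9:40 AM–7:52 PM = 10 h 12 min; less 45 min break → 9 h 27 min
Fri: 8:13 AM–7:44 PM = 11 h 31 min; less 45 min break → 10 h 46 min
Sat: 9:16 AM–5:43 PM = 8 h 27 min; less 45 min break → 7 h 42 min
Total worked: 53 h 29 min = 3209 min.
Regular 40 h 0 min = 2400 min at $42.00/h; overtime 13 h 29 min = 809 min at $63.00/h.
Pay = (2400 × $42.00 + 809 × $63.00) ÷ 60 = $2529.45.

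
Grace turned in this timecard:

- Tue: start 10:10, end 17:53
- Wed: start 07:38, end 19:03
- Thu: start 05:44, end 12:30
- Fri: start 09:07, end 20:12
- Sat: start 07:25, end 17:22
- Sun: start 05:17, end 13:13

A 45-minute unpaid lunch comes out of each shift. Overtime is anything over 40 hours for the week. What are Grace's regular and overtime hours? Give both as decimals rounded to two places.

Tue: 10:10–17:53 = 7 h 43 min; less 45 min break → 6 h 58 min
Wed: 07:38–19:03 = 11 h 25 min; less 45 min break → 10 h 40 min
Thu: 05:44–12:30 = 6 h 46 min; less 45 min break → 6 h 1 min
Fri: 09:07–20:12 = 11 h 5 min; less 45 min break → 10 h 20 min
Sat: 07:25–17:22 = 9 h 57 min; less 45 min break → 9 h 12 min
Sun: 05:17–13:13 = 7 h 56 min; less 45 min break → 7 h 11 min
Total worked: 50 h 22 min = 50.37 h.
Threshold 40 h → overtime 10 h 22 min, regular 40 h 0 min.

Regular 40.00 hours, overtime 10.37 hours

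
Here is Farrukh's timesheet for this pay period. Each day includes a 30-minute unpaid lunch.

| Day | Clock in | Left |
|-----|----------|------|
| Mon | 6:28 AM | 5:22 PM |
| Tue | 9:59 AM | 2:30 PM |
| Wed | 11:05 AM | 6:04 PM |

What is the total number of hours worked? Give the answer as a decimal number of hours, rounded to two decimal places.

Mon: 6:28 AM–5:22 PM = 10 h 54 min; less 30 min break → 10 h 24 min
Tue: 9:59 AM–2:30 PM = 4 h 31 min; less 30 min break → 4 h 1 min
Wed: 11:05 AM–6:04 PM = 6 h 59 min; less 30 min break → 6 h 29 min
Total: 10 h 24 min + 4 h 1 min + 6 h 29 min = 20 h 54 min.

20.90 hours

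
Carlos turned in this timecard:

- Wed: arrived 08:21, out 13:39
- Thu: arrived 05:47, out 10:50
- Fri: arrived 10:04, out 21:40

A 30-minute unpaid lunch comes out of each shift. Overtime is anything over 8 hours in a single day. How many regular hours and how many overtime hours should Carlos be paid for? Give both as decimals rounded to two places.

Wed: 08:21–13:39 = 5 h 18 min; less 30 min break → 4 h 48 min
Thu: 05:47–10:50 = 5 h 3 min; less 30 min break → 4 h 33 min
Fri: 10:04–21:40 = 11 h 36 min; less 30 min break → 11 h 6 min
Wed reg 4 h 48 min / OT 0 h 0 min; Thu reg 4 h 33 min / OT 0 h 0 min; Fri reg 8 h 0 min / OT 3 h 6 min.
Totals: regular 17 h 21 min, overtime 3 h 6 min.

Regular 17.35 hours, overtime 3.10 hours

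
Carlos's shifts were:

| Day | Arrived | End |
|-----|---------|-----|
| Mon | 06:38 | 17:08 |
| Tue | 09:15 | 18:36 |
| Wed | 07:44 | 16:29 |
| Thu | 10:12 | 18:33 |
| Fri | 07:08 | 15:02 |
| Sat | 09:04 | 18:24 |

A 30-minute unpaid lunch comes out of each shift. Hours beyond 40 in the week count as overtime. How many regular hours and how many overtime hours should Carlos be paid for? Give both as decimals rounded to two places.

Mon: 06:38–17:08 = 10 h 30 min; less 30 min break → 10 h 0 min
Tue: 09:15–18:36 = 9 h 21 min; less 30 min break → 8 h 51 min
Wed: 07:44–16:29 = 8 h 45 min; less 30 min break → 8 h 15 min
Thu: 10:12–18:33 = 8 h 21 min; less 30 min break → 7 h 51 min
Fri: 07:08–15:02 = 7 h 54 min; less 30 min break → 7 h 24 min
Sat: 09:04–18:24 = 9 h 20 min; less 30 min break → 8 h 50 min
Total worked: 51 h 11 min = 51.18 h.
Threshold 40 h → overtime 11 h 11 min, regular 40 h 0 min.

Regular 40.00 hours, overtime 11.18 hours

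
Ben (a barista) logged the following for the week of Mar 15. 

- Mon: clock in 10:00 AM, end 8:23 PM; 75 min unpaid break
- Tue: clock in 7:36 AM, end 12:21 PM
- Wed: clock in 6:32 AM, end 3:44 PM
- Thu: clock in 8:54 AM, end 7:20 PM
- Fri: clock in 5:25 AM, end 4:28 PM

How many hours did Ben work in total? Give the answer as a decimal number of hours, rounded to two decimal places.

Mon: 10:00 AM–8:23 PM = 10 h 23 min; less 75 min break → 9 h 8 min
Tue: 7:36 AM–12:21 PM = 4 h 45 min
Wed: 6:32 AM–3:44 PM = 9 h 12 min
Thu: 8:54 AM–7:20 PM = 10 h 26 min
Fri: 5:25 AM–4:28 PM = 11 h 3 min
Total: 9 h 8 min + 4 h 45 min + 9 h 12 min + 10 h 26 min + 11 h 3 min = 44 h 34 min.

44.57 hours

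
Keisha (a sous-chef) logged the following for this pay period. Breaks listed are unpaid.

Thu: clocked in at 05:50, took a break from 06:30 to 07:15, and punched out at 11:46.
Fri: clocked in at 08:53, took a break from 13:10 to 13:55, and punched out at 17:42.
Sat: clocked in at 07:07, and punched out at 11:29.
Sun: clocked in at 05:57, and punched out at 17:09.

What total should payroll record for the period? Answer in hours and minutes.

28 h 49 min

Thu: 05:50–11:46 = 5 h 56 min; less 45 min break → 5 h 11 min
Fri: 08:53–17:42 = 8 h 49 min; less 45 min break → 8 h 4 min
Sat: 07:07–11:29 = 4 h 22 min
Sun: 05:57–17:09 = 11 h 12 min
Total: 5 h 11 min + 8 h 4 min + 4 h 22 min + 11 h 12 min = 28 h 49 min.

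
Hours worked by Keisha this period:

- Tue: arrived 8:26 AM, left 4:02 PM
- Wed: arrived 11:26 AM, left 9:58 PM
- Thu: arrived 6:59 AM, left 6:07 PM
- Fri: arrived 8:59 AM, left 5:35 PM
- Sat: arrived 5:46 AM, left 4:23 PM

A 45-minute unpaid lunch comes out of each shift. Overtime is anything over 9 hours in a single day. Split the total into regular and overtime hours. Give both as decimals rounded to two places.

Tue: 8:26 AM–4:02 PM = 7 h 36 min; less 45 min break → 6 h 51 min
Wed: 11:26 AM–9:58 PM = 10 h 32 min; less 45 min break → 9 h 47 min
Thu: 6:59 AM–6:07 PM = 11 h 8 min; less 45 min break → 10 h 23 min
Fri: 8:59 AM–5:35 PM = 8 h 36 min; less 45 min break → 7 h 51 min
Sat: 5:46 AM–4:23 PM = 10 h 37 min; less 45 min break → 9 h 52 min
Tue reg 6 h 51 min / OT 0 h 0 min; Wed reg 9 h 0 min / OT 0 h 47 min; Thu reg 9 h 0 min / OT 1 h 23 min; Fri reg 7 h 51 min / OT 0 h 0 min; Sat reg 9 h 0 min / OT 0 h 52 min.
Totals: regular 41 h 42 min, overtime 3 h 2 min.

Regular 41.70 hours, overtime 3.03 hours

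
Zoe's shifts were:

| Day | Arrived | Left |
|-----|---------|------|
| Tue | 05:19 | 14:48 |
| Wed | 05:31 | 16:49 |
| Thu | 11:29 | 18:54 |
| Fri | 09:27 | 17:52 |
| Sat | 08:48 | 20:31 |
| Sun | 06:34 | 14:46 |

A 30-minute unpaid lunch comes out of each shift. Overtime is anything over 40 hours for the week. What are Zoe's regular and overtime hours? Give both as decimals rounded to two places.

Regular 40.00 hours, overtime 13.53 hours

Tue: 05:19–14:48 = 9 h 29 min; less 30 min break → 8 h 59 min
Wed: 05:31–16:49 = 11 h 18 min; less 30 min break → 10 h 48 min
Thu: 11:29–18:54 = 7 h 25 min; less 30 min break → 6 h 55 min
Fri: 09:27–17:52 = 8 h 25 min; less 30 min break → 7 h 55 min
Sat: 08:48–20:31 = 11 h 43 min; less 30 min break → 11 h 13 min
Sun: 06:34–14:46 = 8 h 12 min; less 30 min break → 7 h 42 min
Total worked: 53 h 32 min = 53.53 h.
Threshold 40 h → overtime 13 h 32 min, regular 40 h 0 min.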